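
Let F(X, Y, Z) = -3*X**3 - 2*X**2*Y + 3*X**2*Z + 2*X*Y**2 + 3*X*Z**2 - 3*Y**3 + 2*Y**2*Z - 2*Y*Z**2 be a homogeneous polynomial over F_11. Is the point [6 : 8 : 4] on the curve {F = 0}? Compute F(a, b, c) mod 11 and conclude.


F(6,8,4) ≡ 7 (mod 11); P is NOT on the curve.

Evaluate F(6, 8, 4) term-by-term (mod 11).
  -3*X**3 ↦ -3·216·1·1 = -648
  -2*X**2*Y ↦ -2·36·8·1 = -576
  3*X**2*Z ↦ 3·36·1·4 = 432
  2*X*Y**2 ↦ 2·6·64·1 = 768
  3*X*Z**2 ↦ 3·6·1·16 = 288
  -3*Y**3 ↦ -3·1·512·1 = -1536
  2*Y**2*Z ↦ 2·1·64·4 = 512
  -2*Y*Z**2 ↦ -2·1·8·16 = -256
Sum: F(6, 8, 4) = (-648) + (-576) + (432) + (768) + (288) + (-1536) + (512) + (-256) = -1016.
Reducing mod 11: -1016 ≡ 7 (mod 11).
Since F(a, b, c) ≡ 7 ≠ 0 (mod 11), P does NOT lie on the curve.


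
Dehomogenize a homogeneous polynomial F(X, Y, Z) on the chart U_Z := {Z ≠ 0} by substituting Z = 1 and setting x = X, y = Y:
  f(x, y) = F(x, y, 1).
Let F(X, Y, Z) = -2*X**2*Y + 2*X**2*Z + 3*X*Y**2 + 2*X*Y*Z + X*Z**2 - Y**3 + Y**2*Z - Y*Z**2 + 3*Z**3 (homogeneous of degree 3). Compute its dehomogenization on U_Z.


f(x, y) = -2*x**2*y + 2*x**2 + 3*x*y**2 + 2*x*y + x - y**3 + y**2 - y + 3

On U_Z we set Z = 1. Each monomial c·X^i·Y^j·Z^k in F becomes c·x^i·y^j·1^k = c·x^i·y^j.
Substituting Z = 1: F(X, Y, 1) = -2*x**2*y + 2*x**2 + 3*x*y**2 + 2*x*y + x - y**3 + y**2 - y + 3.
Note: deg(f) ≤ deg(F) = 3; strict inequality happens when F is divisible by Z (lost terms).


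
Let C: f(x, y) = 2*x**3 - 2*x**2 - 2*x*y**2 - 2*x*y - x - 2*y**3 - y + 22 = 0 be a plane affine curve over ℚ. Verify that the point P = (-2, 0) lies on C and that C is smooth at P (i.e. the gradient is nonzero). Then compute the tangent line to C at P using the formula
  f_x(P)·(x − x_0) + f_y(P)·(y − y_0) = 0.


Tangent line at P: 31*x + 3*y + 62 = 0.

Step 1: f(-2, 0) = 0, so P lies on C.
Step 2: partial derivatives
  f_x(x, y) = 6*x**2 - 4*x - 2*y**2 - 2*y - 1, f_y(x, y) = -4*x*y - 2*x - 6*y**2 - 1.
  f_x(P) = 31, f_y(P) = 3 (gradient nonzero, so P is smooth).
Step 3: tangent line at P: 31·(x − -2) + 3·(y − 0) = 0.
Expanding: 31*x + 3*y + 62 = 0.


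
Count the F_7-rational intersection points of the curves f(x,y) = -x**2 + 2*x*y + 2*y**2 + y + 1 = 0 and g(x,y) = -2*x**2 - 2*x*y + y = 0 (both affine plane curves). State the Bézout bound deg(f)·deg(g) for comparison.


Common zeros: {(3, 2)}; count = 1; Bézout bound = 4.

deg(f) = 2, deg(g) = 2, so Bézout bound = 4.
Scan x ∈ F_7. For each x, list the y ∈ F_7 with f(x, y) ≡ 0 and those with g(x, y) ≡ 0 (mod 7); the common zeros in that column are the intersection.
  x = 0: f ≡ 0 at y ∈ {5}; g ≡ 0 at y ∈ {0}; common: ∅.
  x = 1: f ≡ 0 at y ∈ {0, 2}; g ≡ 0 at y ∈ {5}; common: ∅.
  x = 2: f ≡ 0 at y ∈ {4}; g ≡ 0 at y ∈ {2}; common: ∅.
  x = 3: f ≡ 0 at y ∈ {2, 5}; g ≡ 0 at y ∈ {2}; common: {2}.
  x = 4: f ≡ 0 at y ∈ ∅; g ≡ 0 at y ∈ ∅; common: ∅.
  x = 5: f ≡ 0 at y ∈ ∅; g ≡ 0 at y ∈ {3}; common: ∅.
  x = 6: f ≡ 0 at y ∈ {0, 4}; g ≡ 0 at y ∈ {3}; common: ∅.
Collecting: common zeros = {(3, 2)}, so the count is 1.
Comparison with the Bézout bound: 1 ≤ 4 = deg(f)·deg(g), as expected for curves with no common component (the affine F_7-count falls short of the bound because intersections may lie at infinity, over extension fields, or carry multiplicity).


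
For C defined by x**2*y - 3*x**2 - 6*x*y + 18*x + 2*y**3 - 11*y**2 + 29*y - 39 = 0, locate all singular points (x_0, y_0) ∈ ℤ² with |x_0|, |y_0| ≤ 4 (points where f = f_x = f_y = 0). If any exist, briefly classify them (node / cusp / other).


Singular points: {(3, 2)}; classification: node.

Compute partial derivatives:
  f_x = 2*x*y - 6*x - 6*y + 18.
  f_y = x**2 - 6*x + 6*y**2 - 22*y + 29.
Scan x_0 ∈ {−4, ..., 4}. For each x_0, f_y(x_0, y) is a polynomial in y; find its integer roots y ∈ {−4, ..., 4}, then test f_x and f at those candidates.
  x = -4: f_y(-4, y) = 6*y**2 - 22*y + 69; no integer root y with |y| ≤ 4.
  x = -3: f_y(-3, y) = 6*y**2 - 22*y + 56; no integer root y with |y| ≤ 4.
  x = -2: f_y(-2, y) = 6*y**2 - 22*y + 45; no integer root y with |y| ≤ 4.
  x = -1: f_y(-1, y) = 6*y**2 - 22*y + 36; no integer root y with |y| ≤ 4.
  x = 0: f_y(0, y) = 6*y**2 - 22*y + 29; no integer root y with |y| ≤ 4.
  x = 1: f_y(1, y) = 6*y**2 - 22*y + 24; no integer root y with |y| ≤ 4.
  x = 2: f_y(2, y) = 6*y**2 - 22*y + 21; no integer root y with |y| ≤ 4.
  x = 3: f_y(3, y) = 6*y**2 - 22*y + 20; vanishes at y ∈ {2}. (3, 2): f_x = 0, f = 0 — SINGULAR.
  x = 4: f_y(4, y) = 6*y**2 - 22*y + 21; no integer root y with |y| ≤ 4.
Only singular point on the grid: (3, 2).
Classify: substitute x = 3 + u, y = 2 + v and expand: f = u**2*v - u**2 + 2*v**3 + v**2.
No constant or linear terms (consistent with a singular point). Quadratic part: -u**2 + v**2. Cubic part: u**2*v + 2*v**3.
The quadratic part v**2 - u**2 = (v − u)(v + u) splits into two distinct linear factors, so there are two distinct tangent lines y − 2 = ±(x − 3) — this is a node (ordinary double point).
Classification: node.


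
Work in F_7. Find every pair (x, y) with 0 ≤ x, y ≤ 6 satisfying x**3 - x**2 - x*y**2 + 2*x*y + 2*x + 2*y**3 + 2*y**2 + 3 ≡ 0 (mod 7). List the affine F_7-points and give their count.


Affine F_7-points: {(0, 1), (2, 2), (2, 3), (4, 3), (5, 6)}; count = 5.

For each of the 49 pairs (x, y) ∈ F_7², evaluate f(x, y) mod 7. Record the zeros.
  x = 0: [0↦3, 1↦0, 2↦6, 3↦5, 4↦2, 5↦2, 6↦3]  zeros at y ∈ {1}
  x = 1: [0↦5, 1↦3, 2↦1, 3↦4, 4↦3, 5↦3, 6↦2]  zeros at y ∈ ∅
  x = 2: [0↦4, 1↦3, 2↦0, 3↦0, 4↦1, 5↦1, 6↦5]  zeros at y ∈ {2, 3}
  x = 3: [0↦6, 1↦6, 2↦2, 3↦6, 4↦2, 5↦2, 6↦4]  zeros at y ∈ ∅
  x = 4: [0↦3, 1↦4, 2↦6, 3↦0, 4↦5, 5↦5, 6↦5]  zeros at y ∈ {3}
  x = 5: [0↦1, 1↦3, 2↦4, 3↦2, 4↦2, 5↦2, 6↦0]  zeros at y ∈ {6}
  x = 6: [0↦6, 1↦2, 2↦2, 3↦4, 4↦6, 5↦6, 6↦2]  zeros at y ∈ ∅
Collecting zeros: affine points = {(0, 1), (2, 2), (2, 3), (4, 3), (5, 6)}.
Total count |C(F_7)_aff| = 5.


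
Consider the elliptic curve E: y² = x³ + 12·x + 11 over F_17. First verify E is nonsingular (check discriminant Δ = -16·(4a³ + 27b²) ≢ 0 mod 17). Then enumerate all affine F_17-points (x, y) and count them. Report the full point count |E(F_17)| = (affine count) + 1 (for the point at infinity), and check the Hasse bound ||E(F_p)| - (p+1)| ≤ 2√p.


Affine points = {(2, 3), (2, 14), (4, 2), (4, 15), (5, 3), (5, 14), (7, 8), (7, 9), (9, 7), (9, 10), (10, 3), (10, 14), (12, 8), (12, 9), (13, 1), (13, 16), (14, 4), (14, 13), (15, 8), (15, 9), (16, 7), (16, 10)}; affine count = 22; |E(F_17)| = 23.

Discriminant check: Δ ∝ 4a³ + 27b² = 4·12³ + 27·11² = 4·1728 + 27·121 ≡ 13 (mod 17). Nonzero ⇒ E is nonsingular.
For each x ∈ F_17, compute rhs = x³ + 12·x + 11 mod 17, then count y ∈ F_17 with y² ≡ rhs.
  x = 0: rhs = 11, matching y values: none (0 points).
  x = 1: rhs = 7, matching y values: none (0 points).
  x = 2: rhs = 9, matching y values: 3, 14 (2 points).
  x = 3: rhs = 6, matching y values: none (0 points).
  x = 4: rhs = 4, matching y values: 2, 15 (2 points).
  x = 5: rhs = 9, matching y values: 3, 14 (2 points).
  x = 6: rhs = 10, matching y values: none (0 points).
  x = 7: rhs = 13, matching y values: 8, 9 (2 points).
  x = 8: rhs = 7, matching y values: none (0 points).
  x = 9: rhs = 15, matching y values: 7, 10 (2 points).
  x = 10: rhs = 9, matching y values: 3, 14 (2 points).
  x = 11: rhs = 12, matching y values: none (0 points).
  x = 12: rhs = 13, matching y values: 8, 9 (2 points).
  x = 13: rhs = 1, matching y values: 1, 16 (2 points).
  x = 14: rhs = 16, matching y values: 4, 13 (2 points).
  x = 15: rhs = 13, matching y values: 8, 9 (2 points).
  x = 16: rhs = 15, matching y values: 7, 10 (2 points).
Total affine count: 22.
Full point count |E(F_17)| = 22 + 1 = 23.
Hasse bound: |23 − (17+1)| = |5| = 5 ≤ 2√17 ≈ 8.2462 ✓.


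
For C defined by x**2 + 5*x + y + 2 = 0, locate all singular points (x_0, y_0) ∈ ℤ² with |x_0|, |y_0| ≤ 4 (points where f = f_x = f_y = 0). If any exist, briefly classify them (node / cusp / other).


No singular points in the scanned grid; C is smooth there.

Compute partial derivatives:
  f_x = 2*x + 5.
  f_y = 1.
f_y = 1 is a nonzero constant, so f_y never vanishes: no point (x, y) can satisfy f = f_x = f_y = 0. In particular no (x, y) ∈ {−4, ..., 4}² is singular; the curve is smooth.


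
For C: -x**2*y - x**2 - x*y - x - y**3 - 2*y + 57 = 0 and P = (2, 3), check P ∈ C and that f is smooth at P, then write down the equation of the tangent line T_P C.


Tangent line at P: -20*x - 35*y + 145 = 0.

Step 1: f(2, 3) = 0, so P lies on C.
Step 2: partial derivatives
  f_x(x, y) = -2*x*y - 2*x - y - 1, f_y(x, y) = -x**2 - x - 3*y**2 - 2.
  f_x(P) = -20, f_y(P) = -35 (gradient nonzero, so P is smooth).
Step 3: tangent line at P: -20·(x − 2) + -35·(y − 3) = 0.
Expanding: -20*x - 35*y + 145 = 0.


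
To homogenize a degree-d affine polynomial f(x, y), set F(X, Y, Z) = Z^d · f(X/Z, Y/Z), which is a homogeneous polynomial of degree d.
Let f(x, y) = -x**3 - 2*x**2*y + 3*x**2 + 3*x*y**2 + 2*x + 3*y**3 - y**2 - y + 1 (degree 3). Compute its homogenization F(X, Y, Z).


F(X, Y, Z) = -X**3 - 2*X**2*Y + 3*X**2*Z + 3*X*Y**2 + 2*X*Z**2 + 3*Y**3 - Y**2*Z - Y*Z**2 + Z**3

deg(f) = 3.
Substitute x = X/Z, y = Y/Z into f, then multiply by Z^3.
  monomial -1·x^3·y^0 ↦ -1·X^3·Y^0·Z^0.
  monomial -2·x^2·y^1 ↦ -2·X^2·Y^1·Z^0.
  monomial 3·x^2·y^0 ↦ 3·X^2·Y^0·Z^1.
  monomial 3·x^1·y^2 ↦ 3·X^1·Y^2·Z^0.
  monomial 2·x^1·y^0 ↦ 2·X^1·Y^0·Z^2.
  monomial 3·x^0·y^3 ↦ 3·X^0·Y^3·Z^0.
  monomial -1·x^0·y^2 ↦ -1·X^0·Y^2·Z^1.
  monomial -1·x^0·y^1 ↦ -1·X^0·Y^1·Z^2.
  monomial 1·x^0·y^0 ↦ 1·X^0·Y^0·Z^3.
Collecting: F(X, Y, Z) = -X**3 - 2*X**2*Y + 3*X**2*Z + 3*X*Y**2 + 2*X*Z**2 + 3*Y**3 - Y**2*Z - Y*Z**2 + Z**3.


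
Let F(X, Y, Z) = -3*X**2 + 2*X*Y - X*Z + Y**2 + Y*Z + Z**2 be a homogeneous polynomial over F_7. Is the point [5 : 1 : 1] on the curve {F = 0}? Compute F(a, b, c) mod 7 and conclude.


F(5,1,1) ≡ 3 (mod 7); P is NOT on the curve.

Evaluate F(5, 1, 1) term-by-term (mod 7).
  -3*X**2 ↦ -3·25·1·1 = -75
  2*X*Y ↦ 2·5·1·1 = 10
  -X*Z ↦ -1·5·1·1 = -5
  Y**2 ↦ 1·1·1·1 = 1
  Y*Z ↦ 1·1·1·1 = 1
  Z**2 ↦ 1·1·1·1 = 1
Sum: F(5, 1, 1) = (-75) + (10) + (-5) + (1) + (1) + (1) = -67.
Reducing mod 7: -67 ≡ 3 (mod 7).
Since F(a, b, c) ≡ 3 ≠ 0 (mod 7), P does NOT lie on the curve.


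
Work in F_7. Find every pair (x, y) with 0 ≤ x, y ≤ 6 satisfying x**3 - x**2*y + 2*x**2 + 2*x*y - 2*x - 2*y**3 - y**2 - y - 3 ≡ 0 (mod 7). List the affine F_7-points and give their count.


Affine F_7-points: {(0, 1), (3, 5), (6, 0), (6, 1), (6, 2)}; count = 5.

For each of the 49 pairs (x, y) ∈ F_7², evaluate f(x, y) mod 7. Record the zeros.
  x = 0: [0↦4, 1↦0, 2↦3, 3↦1, 4↦3, 5↦4, 6↦6]  zeros at y ∈ {1}
  x = 1: [0↦5, 1↦2, 2↦6, 3↦5, 4↦1, 5↦3, 6↦6]  zeros at y ∈ ∅
  x = 2: [0↦2, 1↦5, 2↦1, 3↦6, 4↦1, 5↦2, 6↦4]  zeros at y ∈ ∅
  x = 3: [0↦1, 1↦1, 2↦1, 3↦3, 4↦2, 5↦0, 6↦6]  zeros at y ∈ {5}
  x = 4: [0↦1, 1↦3, 2↦5, 3↦2, 4↦3, 5↦3, 6↦4]  zeros at y ∈ ∅
  x = 5: [0↦1, 1↦3, 2↦5, 3↦2, 4↦3, 5↦3, 6↦4]  zeros at y ∈ ∅
  x = 6: [0↦0, 1↦0, 2↦0, 3↦2, 4↦1, 5↦6, 6↦5]  zeros at y ∈ {0, 1, 2}
Collecting zeros: affine points = {(0, 1), (3, 5), (6, 0), (6, 1), (6, 2)}.
Total count |C(F_7)_aff| = 5.


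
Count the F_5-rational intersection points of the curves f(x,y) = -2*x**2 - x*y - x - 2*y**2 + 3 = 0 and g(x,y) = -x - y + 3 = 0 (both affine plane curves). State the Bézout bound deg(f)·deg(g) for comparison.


Common zeros: {(0, 3), (1, 2)}; count = 2; Bézout bound = 2.

deg(f) = 2, deg(g) = 1, so Bézout bound = 2.
Scan x ∈ F_5. For each x, list the y ∈ F_5 with f(x, y) ≡ 0 and those with g(x, y) ≡ 0 (mod 5); the common zeros in that column are the intersection.
  x = 0: f ≡ 0 at y ∈ {2, 3}; g ≡ 0 at y ∈ {3}; common: {3}.
  x = 1: f ≡ 0 at y ∈ {0, 2}; g ≡ 0 at y ∈ {2}; common: {2}.
  x = 2: f ≡ 0 at y ∈ ∅; g ≡ 0 at y ∈ {1}; common: ∅.
  x = 3: f ≡ 0 at y ∈ {3}; g ≡ 0 at y ∈ {0}; common: ∅.
  x = 4: f ≡ 0 at y ∈ ∅; g ≡ 0 at y ∈ {4}; common: ∅.
Collecting: common zeros = {(0, 3), (1, 2)}, so the count is 2.
Comparison with the Bézout bound: 2 ≤ 2 = deg(f)·deg(g), as expected for curves with no common component (the bound is attained).


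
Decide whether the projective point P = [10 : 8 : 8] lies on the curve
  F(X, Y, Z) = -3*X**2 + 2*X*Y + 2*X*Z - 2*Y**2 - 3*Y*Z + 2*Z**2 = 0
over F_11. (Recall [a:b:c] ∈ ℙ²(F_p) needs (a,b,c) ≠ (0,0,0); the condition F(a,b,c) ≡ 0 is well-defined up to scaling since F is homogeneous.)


F(10,8,8) ≡ 4 (mod 11); P is NOT on the curve.

Evaluate F(10, 8, 8) term-by-term (mod 11).
  -3*X**2 ↦ -3·100·1·1 = -300
  2*X*Y ↦ 2·10·8·1 = 160
  2*X*Z ↦ 2·10·1·8 = 160
  -2*Y**2 ↦ -2·1·64·1 = -128
  -3*Y*Z ↦ -3·1·8·8 = -192
  2*Z**2 ↦ 2·1·1·64 = 128
Sum: F(10, 8, 8) = (-300) + (160) + (160) + (-128) + (-192) + (128) = -172.
Reducing mod 11: -172 ≡ 4 (mod 11).
Since F(a, b, c) ≡ 4 ≠ 0 (mod 11), P does NOT lie on the curve.


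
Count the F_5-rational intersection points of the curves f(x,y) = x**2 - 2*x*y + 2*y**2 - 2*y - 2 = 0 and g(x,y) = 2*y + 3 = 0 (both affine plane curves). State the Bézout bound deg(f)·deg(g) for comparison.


Common zeros: ∅; count = 0; Bézout bound = 2.

deg(f) = 2, deg(g) = 1, so Bézout bound = 2.
Scan x ∈ F_5. For each x, list the y ∈ F_5 with f(x, y) ≡ 0 and those with g(x, y) ≡ 0 (mod 5); the common zeros in that column are the intersection.
  x = 0: f ≡ 0 at y ∈ {3}; g ≡ 0 at y ∈ {1}; common: ∅.
  x = 1: f ≡ 0 at y ∈ {3, 4}; g ≡ 0 at y ∈ {1}; common: ∅.
  x = 2: f ≡ 0 at y ∈ {4}; g ≡ 0 at y ∈ {1}; common: ∅.
  x = 3: f ≡ 0 at y ∈ ∅; g ≡ 0 at y ∈ {1}; common: ∅.
  x = 4: f ≡ 0 at y ∈ ∅; g ≡ 0 at y ∈ {1}; common: ∅.
Collecting: common zeros = ∅, so the count is 0.
Comparison with the Bézout bound: 0 ≤ 2 = deg(f)·deg(g), as expected for curves with no common component (the affine F_5-count falls short of the bound because intersections may lie at infinity, over extension fields, or carry multiplicity).


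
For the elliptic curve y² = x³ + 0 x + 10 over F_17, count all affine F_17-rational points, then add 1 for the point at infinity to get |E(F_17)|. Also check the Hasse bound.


Affine points = {(2, 1), (2, 16), (5, 4), (5, 13), (7, 8), (7, 9), (9, 5), (9, 12), (11, 7), (11, 10), (12, 2), (12, 15), (14, 0), (15, 6), (15, 11), (16, 3), (16, 14)}; affine count = 17; |E(F_17)| = 18.

Discriminant check: Δ ∝ 4a³ + 27b² = 4·0³ + 27·10² = 4·0 + 27·100 ≡ 14 (mod 17). Nonzero ⇒ E is nonsingular.
For each x ∈ F_17, compute rhs = x³ + 0·x + 10 mod 17, then count y ∈ F_17 with y² ≡ rhs.
  x = 0: rhs = 10, matching y values: none (0 points).
  x = 1: rhs = 11, matching y values: none (0 points).
  x = 2: rhs = 1, matching y values: 1, 16 (2 points).
  x = 3: rhs = 3, matching y values: none (0 points).
  x = 4: rhs = 6, matching y values: none (0 points).
  x = 5: rhs = 16, matching y values: 4, 13 (2 points).
  x = 6: rhs = 5, matching y values: none (0 points).
  x = 7: rhs = 13, matching y values: 8, 9 (2 points).
  x = 8: rhs = 12, matching y values: none (0 points).
  x = 9: rhs = 8, matching y values: 5, 12 (2 points).
  x = 10: rhs = 7, matching y values: none (0 points).
  x = 11: rhs = 15, matching y values: 7, 10 (2 points).
  x = 12: rhs = 4, matching y values: 2, 15 (2 points).
  x = 13: rhs = 14, matching y values: none (0 points).
  x = 14: rhs = 0, matching y values: 0 (1 points).
  x = 15: rhs = 2, matching y values: 6, 11 (2 points).
  x = 16: rhs = 9, matching y values: 3, 14 (2 points).
Total affine count: 17.
Full point count |E(F_17)| = 17 + 1 = 18.
Hasse bound: |18 − (17+1)| = |0| = 0 ≤ 2√17 ≈ 8.2462 ✓.


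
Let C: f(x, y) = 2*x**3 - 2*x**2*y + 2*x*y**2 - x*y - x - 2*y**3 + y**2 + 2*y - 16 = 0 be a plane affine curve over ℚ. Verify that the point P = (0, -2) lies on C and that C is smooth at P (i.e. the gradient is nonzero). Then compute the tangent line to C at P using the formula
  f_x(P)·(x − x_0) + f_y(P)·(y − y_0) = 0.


Tangent line at P: 9*x - 26*y - 52 = 0.

Step 1: f(0, -2) = 0, so P lies on C.
Step 2: partial derivatives
  f_x(x, y) = 6*x**2 - 4*x*y + 2*y**2 - y - 1, f_y(x, y) = -2*x**2 + 4*x*y - x - 6*y**2 + 2*y + 2.
  f_x(P) = 9, f_y(P) = -26 (gradient nonzero, so P is smooth).
Step 3: tangent line at P: 9·(x − 0) + -26·(y − -2) = 0.
Expanding: 9*x - 26*y - 52 = 0.


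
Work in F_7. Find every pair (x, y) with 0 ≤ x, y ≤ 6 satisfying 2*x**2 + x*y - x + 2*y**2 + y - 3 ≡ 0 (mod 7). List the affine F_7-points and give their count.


Affine F_7-points: {(0, 1), (0, 2), (3, 2), (3, 3), (4, 4), (5, 0), (5, 4), (6, 0)}; count = 8.

For each of the 49 pairs (x, y) ∈ F_7², evaluate f(x, y) mod 7. Record the zeros.
  x = 0: [0↦4, 1↦0, 2↦0, 3↦4, 4↦5, 5↦3, 6↦5]  zeros at y ∈ {1, 2}
  x = 1: [0↦5, 1↦2, 2↦3, 3↦1, 4↦3, 5↦2, 6↦5]  zeros at y ∈ ∅
  x = 2: [0↦3, 1↦1, 2↦3, 3↦2, 4↦5, 5↦5, 6↦2]  zeros at y ∈ ∅
  x = 3: [0↦5, 1↦4, 2↦0, 3↦0, 4↦4, 5↦5, 6↦3]  zeros at y ∈ {2, 3}
  x = 4: [0↦4, 1↦4, 2↦1, 3↦2, 4↦0, 5↦2, 6↦1]  zeros at y ∈ {4}
  x = 5: [0↦0, 1↦1, 2↦6, 3↦1, 4↦0, 5↦3, 6↦3]  zeros at y ∈ {0, 4}
  x = 6: [0↦0, 1↦2, 2↦1, 3↦4, 4↦4, 5↦1, 6↦2]  zeros at y ∈ {0}
Collecting zeros: affine points = {(0, 1), (0, 2), (3, 2), (3, 3), (4, 4), (5, 0), (5, 4), (6, 0)}.
Total count |C(F_7)_aff| = 8.


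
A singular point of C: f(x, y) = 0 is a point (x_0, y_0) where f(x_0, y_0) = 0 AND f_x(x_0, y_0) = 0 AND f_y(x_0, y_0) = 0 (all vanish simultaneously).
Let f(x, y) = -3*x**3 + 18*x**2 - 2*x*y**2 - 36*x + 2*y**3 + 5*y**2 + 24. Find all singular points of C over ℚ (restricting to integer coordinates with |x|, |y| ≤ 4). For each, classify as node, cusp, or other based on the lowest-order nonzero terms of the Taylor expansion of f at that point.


Singular points: {(2, 0)}; classification: cusp.

Compute partial derivatives:
  f_x = -9*x**2 + 36*x - 2*y**2 - 36.
  f_y = -4*x*y + 6*y**2 + 10*y.
Scan x_0 ∈ {−4, ..., 4}. For each x_0, f_y(x_0, y) is a polynomial in y; find its integer roots y ∈ {−4, ..., 4}, then test f_x and f at those candidates.
  x = -4: f_y(-4, y) = 6*y**2 + 26*y; vanishes at y ∈ {0}. (-4, 0): f_x = -324 ≠ 0.
  x = -3: f_y(-3, y) = 6*y**2 + 22*y; vanishes at y ∈ {0}. (-3, 0): f_x = -225 ≠ 0.
  x = -2: f_y(-2, y) = 6*y**2 + 18*y; vanishes at y ∈ {-3, 0}. (-2, -3): f_x = -162 ≠ 0; (-2, 0): f_x = -144 ≠ 0.
  x = -1: f_y(-1, y) = 6*y**2 + 14*y; vanishes at y ∈ {0}. (-1, 0): f_x = -81 ≠ 0.
  x = 0: f_y(0, y) = 6*y**2 + 10*y; vanishes at y ∈ {0}. (0, 0): f_x = -36 ≠ 0.
  x = 1: f_y(1, y) = 6*y**2 + 6*y; vanishes at y ∈ {-1, 0}. (1, -1): f_x = -11 ≠ 0; (1, 0): f_x = -9 ≠ 0.
  x = 2: f_y(2, y) = 6*y**2 + 2*y; vanishes at y ∈ {0}. (2, 0): f_x = 0, f = 0 — SINGULAR.
  x = 3: f_y(3, y) = 6*y**2 - 2*y; vanishes at y ∈ {0}. (3, 0): f_x = -9 ≠ 0.
  x = 4: f_y(4, y) = 6*y**2 - 6*y; vanishes at y ∈ {0, 1}. (4, 0): f_x = -36 ≠ 0; (4, 1): f_x = -38 ≠ 0.
Only singular point on the grid: (2, 0).
Classify: substitute x = 2 + u, y = 0 + v and expand: f = -3*u**3 - 2*u*v**2 + 2*v**3 + v**2.
No constant or linear terms (consistent with a singular point). Quadratic part: v**2. Cubic part: -3*u**3 - 2*u*v**2 + 2*v**3.
The quadratic part v**2 is a perfect square, so there is a single (double) tangent line v = 0, i.e. y = 0. Restricting the cubic part to that line (v = 0) leaves -3*u**3 ≠ 0, so f is not divisible by v and the branch is v² ≈ 3*u**3 to lowest order — this is a cusp.
Classification: cusp.


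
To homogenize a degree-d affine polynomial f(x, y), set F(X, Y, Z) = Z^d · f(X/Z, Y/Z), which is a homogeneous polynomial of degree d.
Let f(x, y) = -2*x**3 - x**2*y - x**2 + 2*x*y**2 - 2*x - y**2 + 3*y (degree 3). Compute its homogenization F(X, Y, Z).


F(X, Y, Z) = -2*X**3 - X**2*Y - X**2*Z + 2*X*Y**2 - 2*X*Z**2 - Y**2*Z + 3*Y*Z**2

deg(f) = 3.
Substitute x = X/Z, y = Y/Z into f, then multiply by Z^3.
  monomial -2·x^3·y^0 ↦ -2·X^3·Y^0·Z^0.
  monomial -1·x^2·y^1 ↦ -1·X^2·Y^1·Z^0.
  monomial -1·x^2·y^0 ↦ -1·X^2·Y^0·Z^1.
  monomial 2·x^1·y^2 ↦ 2·X^1·Y^2·Z^0.
  monomial -2·x^1·y^0 ↦ -2·X^1·Y^0·Z^2.
  monomial -1·x^0·y^2 ↦ -1·X^0·Y^2·Z^1.
  monomial 3·x^0·y^1 ↦ 3·X^0·Y^1·Z^2.
Collecting: F(X, Y, Z) = -2*X**3 - X**2*Y - X**2*Z + 2*X*Y**2 - 2*X*Z**2 - Y**2*Z + 3*Y*Z**2.


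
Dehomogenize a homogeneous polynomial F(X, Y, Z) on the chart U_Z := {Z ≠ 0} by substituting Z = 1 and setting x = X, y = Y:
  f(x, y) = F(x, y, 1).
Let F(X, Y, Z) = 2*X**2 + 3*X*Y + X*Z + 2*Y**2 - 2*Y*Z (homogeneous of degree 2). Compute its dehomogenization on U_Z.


f(x, y) = 2*x**2 + 3*x*y + x + 2*y**2 - 2*y

On U_Z we set Z = 1. Each monomial c·X^i·Y^j·Z^k in F becomes c·x^i·y^j·1^k = c·x^i·y^j.
Substituting Z = 1: F(X, Y, 1) = 2*x**2 + 3*x*y + x + 2*y**2 - 2*y.
Note: deg(f) ≤ deg(F) = 2; strict inequality happens when F is divisible by Z (lost terms).


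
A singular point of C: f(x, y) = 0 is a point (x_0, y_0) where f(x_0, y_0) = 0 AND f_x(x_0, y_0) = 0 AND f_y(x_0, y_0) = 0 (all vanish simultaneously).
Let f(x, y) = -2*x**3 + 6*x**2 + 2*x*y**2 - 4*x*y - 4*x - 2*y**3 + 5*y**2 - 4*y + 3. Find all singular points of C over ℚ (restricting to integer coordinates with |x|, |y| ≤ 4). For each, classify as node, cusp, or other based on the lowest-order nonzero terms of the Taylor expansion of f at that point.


Singular points: {(1, 1)}; classification: cusp.

Compute partial derivatives:
  f_x = -6*x**2 + 12*x + 2*y**2 - 4*y - 4.
  f_y = 4*x*y - 4*x - 6*y**2 + 10*y - 4.
Scan x_0 ∈ {−4, ..., 4}. For each x_0, f_y(x_0, y) is a polynomial in y; find its integer roots y ∈ {−4, ..., 4}, then test f_x and f at those candidates.
  x = -4: f_y(-4, y) = -6*y**2 - 6*y + 12; vanishes at y ∈ {-2, 1}. (-4, -2): f_x = -132 ≠ 0; (-4, 1): f_x = -150 ≠ 0.
  x = -3: f_y(-3, y) = -6*y**2 - 2*y + 8; vanishes at y ∈ {1}. (-3, 1): f_x = -96 ≠ 0.
  x = -2: f_y(-2, y) = -6*y**2 + 2*y + 4; vanishes at y ∈ {1}. (-2, 1): f_x = -54 ≠ 0.
  x = -1: f_y(-1, y) = -6*y**2 + 6*y; vanishes at y ∈ {0, 1}. (-1, 0): f_x = -22 ≠ 0; (-1, 1): f_x = -24 ≠ 0.
  x = 0: f_y(0, y) = -6*y**2 + 10*y - 4; vanishes at y ∈ {1}. (0, 1): f_x = -6 ≠ 0.
  x = 1: f_y(1, y) = -6*y**2 + 14*y - 8; vanishes at y ∈ {1}. (1, 1): f_x = 0, f = 0 — SINGULAR.
  x = 2: f_y(2, y) = -6*y**2 + 18*y - 12; vanishes at y ∈ {1, 2}. (2, 1): f_x = -6 ≠ 0; (2, 2): f_x = -4 ≠ 0.
  x = 3: f_y(3, y) = -6*y**2 + 22*y - 16; vanishes at y ∈ {1}. (3, 1): f_x = -24 ≠ 0.
  x = 4: f_y(4, y) = -6*y**2 + 26*y - 20; vanishes at y ∈ {1}. (4, 1): f_x = -54 ≠ 0.
Only singular point on the grid: (1, 1).
Classify: substitute x = 1 + u, y = 1 + v and expand: f = -2*u**3 + 2*u*v**2 - 2*v**3 + v**2.
No constant or linear terms (consistent with a singular point). Quadratic part: v**2. Cubic part: -2*u**3 + 2*u*v**2 - 2*v**3.
The quadratic part v**2 is a perfect square, so there is a single (double) tangent line v = 0, i.e. y = 1. Restricting the cubic part to that line (v = 0) leaves -2*u**3 ≠ 0, so f is not divisible by v and the branch is v² ≈ 2*u**3 to lowest order — this is a cusp.
Classification: cusp.


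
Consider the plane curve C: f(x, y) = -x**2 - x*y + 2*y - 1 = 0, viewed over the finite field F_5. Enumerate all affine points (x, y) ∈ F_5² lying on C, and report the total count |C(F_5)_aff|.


Affine F_5-points: {(0, 3), (1, 2), (2, 0), (2, 1), (2, 2), (2, 3), (2, 4), (3, 0), (4, 4)}; count = 9.

For each of the 25 pairs (x, y) ∈ F_5², evaluate f(x, y) mod 5. Record the zeros.
  x = 0: [0↦4, 1↦1, 2↦3, 3↦0, 4↦2]  zeros at y ∈ {3}
  x = 1: [0↦3, 1↦4, 2↦0, 3↦1, 4↦2]  zeros at y ∈ {2}
  x = 2: [0↦0, 1↦0, 2↦0, 3↦0, 4↦0]  zeros at y ∈ {0, 1, 2, 3, 4}
  x = 3: [0↦0, 1↦4, 2↦3, 3↦2, 4↦1]  zeros at y ∈ {0}
  x = 4: [0↦3, 1↦1, 2↦4, 3↦2, 4↦0]  zeros at y ∈ {4}
Collecting zeros: affine points = {(0, 3), (1, 2), (2, 0), (2, 1), (2, 2), (2, 3), (2, 4), (3, 0), (4, 4)}.
Total count |C(F_5)_aff| = 9.


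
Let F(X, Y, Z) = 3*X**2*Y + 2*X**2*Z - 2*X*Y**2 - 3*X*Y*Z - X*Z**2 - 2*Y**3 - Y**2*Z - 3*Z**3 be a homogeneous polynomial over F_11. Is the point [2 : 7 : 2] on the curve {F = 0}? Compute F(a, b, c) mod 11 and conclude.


F(2,7,2) ≡ 5 (mod 11); P is NOT on the curve.

Evaluate F(2, 7, 2) term-by-term (mod 11).
  3*X**2*Y ↦ 3·4·7·1 = 84
  2*X**2*Z ↦ 2·4·1·2 = 16
  -2*X*Y**2 ↦ -2·2·49·1 = -196
  -3*X*Y*Z ↦ -3·2·7·2 = -84
  -X*Z**2 ↦ -1·2·1·4 = -8
  -2*Y**3 ↦ -2·1·343·1 = -686
  -Y**2*Z ↦ -1·1·49·2 = -98
  -3*Z**3 ↦ -3·1·1·8 = -24
Sum: F(2, 7, 2) = (84) + (16) + (-196) + (-84) + (-8) + (-686) + (-98) + (-24) = -996.
Reducing mod 11: -996 ≡ 5 (mod 11).
Since F(a, b, c) ≡ 5 ≠ 0 (mod 11), P does NOT lie on the curve.


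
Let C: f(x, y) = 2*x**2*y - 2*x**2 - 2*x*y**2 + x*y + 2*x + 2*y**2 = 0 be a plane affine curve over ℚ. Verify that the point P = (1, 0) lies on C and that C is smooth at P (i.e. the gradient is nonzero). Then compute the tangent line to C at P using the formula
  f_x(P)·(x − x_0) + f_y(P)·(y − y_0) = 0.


Tangent line at P: -2*x + 3*y + 2 = 0.

Step 1: f(1, 0) = 0, so P lies on C.
Step 2: partial derivatives
  f_x(x, y) = 4*x*y - 4*x - 2*y**2 + y + 2, f_y(x, y) = 2*x**2 - 4*x*y + x + 4*y.
  f_x(P) = -2, f_y(P) = 3 (gradient nonzero, so P is smooth).
Step 3: tangent line at P: -2·(x − 1) + 3·(y − 0) = 0.
Expanding: -2*x + 3*y + 2 = 0.


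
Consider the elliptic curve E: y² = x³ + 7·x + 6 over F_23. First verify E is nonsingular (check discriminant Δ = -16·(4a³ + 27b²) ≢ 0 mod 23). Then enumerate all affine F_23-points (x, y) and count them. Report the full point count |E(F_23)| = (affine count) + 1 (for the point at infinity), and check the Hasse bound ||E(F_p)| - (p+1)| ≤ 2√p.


Affine points = {(0, 11), (0, 12), (3, 10), (3, 13), (4, 11), (4, 12), (9, 4), (9, 19), (10, 8), (10, 15), (12, 1), (12, 22), (15, 6), (15, 17), (17, 1), (17, 22), (19, 11), (19, 12), (20, 2), (20, 21)}; affine count = 20; |E(F_23)| = 21.

Discriminant check: Δ ∝ 4a³ + 27b² = 4·7³ + 27·6² = 4·343 + 27·36 ≡ 21 (mod 23). Nonzero ⇒ E is nonsingular.
For each x ∈ F_23, compute rhs = x³ + 7·x + 6 mod 23, then count y ∈ F_23 with y² ≡ rhs.
  x = 0: rhs = 6, matching y values: 11, 12 (2 points).
  x = 1: rhs = 14, matching y values: none (0 points).
  x = 2: rhs = 5, matching y values: none (0 points).
  x = 3: rhs = 8, matching y values: 10, 13 (2 points).
  x = 4: rhs = 6, matching y values: 11, 12 (2 points).
  x = 5: rhs = 5, matching y values: none (0 points).
  x = 6: rhs = 11, matching y values: none (0 points).
  x = 7: rhs = 7, matching y values: none (0 points).
  x = 8: rhs = 22, matching y values: none (0 points).
  x = 9: rhs = 16, matching y values: 4, 19 (2 points).
  x = 10: rhs = 18, matching y values: 8, 15 (2 points).
  x = 11: rhs = 11, matching y values: none (0 points).
  x = 12: rhs = 1, matching y values: 1, 22 (2 points).
  x = 13: rhs = 17, matching y values: none (0 points).
  x = 14: rhs = 19, matching y values: none (0 points).
  x = 15: rhs = 13, matching y values: 6, 17 (2 points).
  x = 16: rhs = 5, matching y values: none (0 points).
  x = 17: rhs = 1, matching y values: 1, 22 (2 points).
  x = 18: rhs = 7, matching y values: none (0 points).
  x = 19: rhs = 6, matching y values: 11, 12 (2 points).
  x = 20: rhs = 4, matching y values: 2, 21 (2 points).
  x = 21: rhs = 7, matching y values: none (0 points).
  x = 22: rhs = 21, matching y values: none (0 points).
Total affine count: 20.
Full point count |E(F_23)| = 20 + 1 = 21.
Hasse bound: |21 − (23+1)| = |-3| = 3 ≤ 2√23 ≈ 9.5917 ✓.


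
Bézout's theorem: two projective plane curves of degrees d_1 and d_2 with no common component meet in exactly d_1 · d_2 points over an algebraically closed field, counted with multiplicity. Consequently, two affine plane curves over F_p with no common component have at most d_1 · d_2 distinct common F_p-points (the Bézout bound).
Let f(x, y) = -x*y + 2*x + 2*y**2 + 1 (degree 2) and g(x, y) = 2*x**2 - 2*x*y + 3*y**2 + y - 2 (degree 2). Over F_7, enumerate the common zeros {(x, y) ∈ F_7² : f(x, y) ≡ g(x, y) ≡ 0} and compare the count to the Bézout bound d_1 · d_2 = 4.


Common zeros: {(6, 6)}; count = 1; Bézout bound = 4.

deg(f) = 2, deg(g) = 2, so Bézout bound = 4.
Scan x ∈ F_7. For each x, list the y ∈ F_7 with f(x, y) ≡ 0 and those with g(x, y) ≡ 0 (mod 7); the common zeros in that column are the intersection.
  x = 0: f ≡ 0 at y ∈ ∅; g ≡ 0 at y ∈ {3, 6}; common: ∅.
  x = 1: f ≡ 0 at y ∈ ∅; g ≡ 0 at y ∈ {0, 5}; common: ∅.
  x = 2: f ≡ 0 at y ∈ ∅; g ≡ 0 at y ∈ {4}; common: ∅.
  x = 3: f ≡ 0 at y ∈ {0, 5}; g ≡ 0 at y ∈ {1, 3}; common: ∅.
  x = 4: f ≡ 0 at y ∈ {1}; g ≡ 0 at y ∈ {2, 5}; common: ∅.
  x = 5: f ≡ 0 at y ∈ {3}; g ≡ 0 at y ∈ {1, 2}; common: ∅.
  x = 6: f ≡ 0 at y ∈ {4, 6}; g ≡ 0 at y ∈ {0, 6}; common: {6}.
Collecting: common zeros = {(6, 6)}, so the count is 1.
Comparison with the Bézout bound: 1 ≤ 4 = deg(f)·deg(g), as expected for curves with no common component (the affine F_7-count falls short of the bound because intersections may lie at infinity, over extension fields, or carry multiplicity).


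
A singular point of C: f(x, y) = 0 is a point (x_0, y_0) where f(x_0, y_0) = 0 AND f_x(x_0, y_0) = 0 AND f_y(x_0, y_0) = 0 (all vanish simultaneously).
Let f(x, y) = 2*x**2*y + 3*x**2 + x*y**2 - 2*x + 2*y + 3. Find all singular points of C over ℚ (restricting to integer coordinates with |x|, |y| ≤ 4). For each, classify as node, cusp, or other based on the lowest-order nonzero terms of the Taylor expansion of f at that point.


Singular points: {(1, -2)}; classification: node.

Compute partial derivatives:
  f_x = 4*x*y + 6*x + y**2 - 2.
  f_y = 2*x**2 + 2*x*y + 2.
Scan x_0 ∈ {−4, ..., 4}. For each x_0, f_y(x_0, y) is a polynomial in y; find its integer roots y ∈ {−4, ..., 4}, then test f_x and f at those candidates.
  x = -4: f_y(-4, y) = 34 - 8*y; no integer root y with |y| ≤ 4.
  x = -3: f_y(-3, y) = 20 - 6*y; no integer root y with |y| ≤ 4.
  x = -2: f_y(-2, y) = 10 - 4*y; no integer root y with |y| ≤ 4.
  x = -1: f_y(-1, y) = 4 - 2*y; vanishes at y ∈ {2}. (-1, 2): f_x = -12 ≠ 0.
  x = 0: f_y(0, y) = 2; no integer root y with |y| ≤ 4.
  x = 1: f_y(1, y) = 2*y + 4; vanishes at y ∈ {-2}. (1, -2): f_x = 0, f = 0 — SINGULAR.
  x = 2: f_y(2, y) = 4*y + 10; no integer root y with |y| ≤ 4.
  x = 3: f_y(3, y) = 6*y + 20; no integer root y with |y| ≤ 4.
  x = 4: f_y(4, y) = 8*y + 34; no integer root y with |y| ≤ 4.
Only singular point on the grid: (1, -2).
Classify: substitute x = 1 + u, y = -2 + v and expand: f = 2*u**2*v - u**2 + u*v**2 + v**2.
No constant or linear terms (consistent with a singular point). Quadratic part: -u**2 + v**2. Cubic part: 2*u**2*v + u*v**2.
The quadratic part v**2 - u**2 = (v − u)(v + u) splits into two distinct linear factors, so there are two distinct tangent lines y − -2 = ±(x − 1) — this is a node (ordinary double point).
Classification: node.


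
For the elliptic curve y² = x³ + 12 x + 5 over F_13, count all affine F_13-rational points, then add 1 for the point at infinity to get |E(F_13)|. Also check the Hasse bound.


Affine points = {(3, 4), (3, 9), (4, 0), (7, 4), (7, 9), (9, 6), (9, 7), (11, 5), (11, 8)}; affine count = 9; |E(F_13)| = 10.

Discriminant check: Δ ∝ 4a³ + 27b² = 4·12³ + 27·5² = 4·1728 + 27·25 ≡ 8 (mod 13). Nonzero ⇒ E is nonsingular.
For each x ∈ F_13, compute rhs = x³ + 12·x + 5 mod 13, then count y ∈ F_13 with y² ≡ rhs.
  x = 0: rhs = 5, matching y values: none (0 points).
  x = 1: rhs = 5, matching y values: none (0 points).
  x = 2: rhs = 11, matching y values: none (0 points).
  x = 3: rhs = 3, matching y values: 4, 9 (2 points).
  x = 4: rhs = 0, matching y values: 0 (1 points).
  x = 5: rhs = 8, matching y values: none (0 points).
  x = 6: rhs = 7, matching y values: none (0 points).
  x = 7: rhs = 3, matching y values: 4, 9 (2 points).
  x = 8: rhs = 2, matching y values: none (0 points).
  x = 9: rhs = 10, matching y values: 6, 7 (2 points).
  x = 10: rhs = 7, matching y values: none (0 points).
  x = 11: rhs = 12, matching y values: 5, 8 (2 points).
  x = 12: rhs = 5, matching y values: none (0 points).
Total affine count: 9.
Full point count |E(F_13)| = 9 + 1 = 10.
Hasse bound: |10 − (13+1)| = |-4| = 4 ≤ 2√13 ≈ 7.2111 ✓.


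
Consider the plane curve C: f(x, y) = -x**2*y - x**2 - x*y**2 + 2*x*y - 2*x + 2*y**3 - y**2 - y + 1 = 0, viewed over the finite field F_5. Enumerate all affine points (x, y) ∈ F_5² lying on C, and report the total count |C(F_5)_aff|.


Affine F_5-points: {(2, 2), (3, 1), (4, 1), (4, 2)}; count = 4.

For each of the 25 pairs (x, y) ∈ F_5², evaluate f(x, y) mod 5. Record the zeros.
  x = 0: [0↦1, 1↦1, 2↦1, 3↦3, 4↦4]  zeros at y ∈ ∅
  x = 1: [0↦3, 1↦3, 2↦1, 3↦4, 4↦4]  zeros at y ∈ ∅
  x = 2: [0↦3, 1↦1, 2↦0, 3↦2, 4↦4]  zeros at y ∈ {2}
  x = 3: [0↦1, 1↦0, 2↦3, 3↦2, 4↦4]  zeros at y ∈ {1}
  x = 4: [0↦2, 1↦0, 2↦0, 3↦4, 4↦4]  zeros at y ∈ {1, 2}
Collecting zeros: affine points = {(2, 2), (3, 1), (4, 1), (4, 2)}.
Total count |C(F_5)_aff| = 4.


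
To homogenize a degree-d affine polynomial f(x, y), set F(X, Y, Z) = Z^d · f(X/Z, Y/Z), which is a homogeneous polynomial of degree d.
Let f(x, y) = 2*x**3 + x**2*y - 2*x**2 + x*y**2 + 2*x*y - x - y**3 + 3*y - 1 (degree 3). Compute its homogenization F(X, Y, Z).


F(X, Y, Z) = 2*X**3 + X**2*Y - 2*X**2*Z + X*Y**2 + 2*X*Y*Z - X*Z**2 - Y**3 + 3*Y*Z**2 - Z**3

deg(f) = 3.
Substitute x = X/Z, y = Y/Z into f, then multiply by Z^3.
  monomial 2·x^3·y^0 ↦ 2·X^3·Y^0·Z^0.
  monomial 1·x^2·y^1 ↦ 1·X^2·Y^1·Z^0.
  monomial -2·x^2·y^0 ↦ -2·X^2·Y^0·Z^1.
  monomial 1·x^1·y^2 ↦ 1·X^1·Y^2·Z^0.
  monomial 2·x^1·y^1 ↦ 2·X^1·Y^1·Z^1.
  monomial -1·x^1·y^0 ↦ -1·X^1·Y^0·Z^2.
  monomial -1·x^0·y^3 ↦ -1·X^0·Y^3·Z^0.
  monomial 3·x^0·y^1 ↦ 3·X^0·Y^1·Z^2.
  monomial -1·x^0·y^0 ↦ -1·X^0·Y^0·Z^3.
Collecting: F(X, Y, Z) = 2*X**3 + X**2*Y - 2*X**2*Z + X*Y**2 + 2*X*Y*Z - X*Z**2 - Y**3 + 3*Y*Z**2 - Z**3.


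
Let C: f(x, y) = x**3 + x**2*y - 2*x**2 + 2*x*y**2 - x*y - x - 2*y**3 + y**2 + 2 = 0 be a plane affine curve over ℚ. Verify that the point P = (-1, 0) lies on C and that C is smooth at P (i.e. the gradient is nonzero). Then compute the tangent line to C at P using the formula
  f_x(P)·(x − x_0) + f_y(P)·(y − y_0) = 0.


Tangent line at P: 6*x + 2*y + 6 = 0.

Step 1: f(-1, 0) = 0, so P lies on C.
Step 2: partial derivatives
  f_x(x, y) = 3*x**2 + 2*x*y - 4*x + 2*y**2 - y - 1, f_y(x, y) = x**2 + 4*x*y - x - 6*y**2 + 2*y.
  f_x(P) = 6, f_y(P) = 2 (gradient nonzero, so P is smooth).
Step 3: tangent line at P: 6·(x − -1) + 2·(y − 0) = 0.
Expanding: 6*x + 2*y + 6 = 0.


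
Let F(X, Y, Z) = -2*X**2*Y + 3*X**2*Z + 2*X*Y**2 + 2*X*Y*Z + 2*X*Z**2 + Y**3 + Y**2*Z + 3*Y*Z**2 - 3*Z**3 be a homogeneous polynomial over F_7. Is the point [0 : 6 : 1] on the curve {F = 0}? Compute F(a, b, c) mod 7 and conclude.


F(0,6,1) ≡ 1 (mod 7); P is NOT on the curve.

Evaluate F(0, 6, 1) term-by-term (mod 7).
  -2*X**2*Y ↦ -2·0·6·1 = 0
  3*X**2*Z ↦ 3·0·1·1 = 0
  2*X*Y**2 ↦ 2·0·36·1 = 0
  2*X*Y*Z ↦ 2·0·6·1 = 0
  2*X*Z**2 ↦ 2·0·1·1 = 0
  Y**3 ↦ 1·1·216·1 = 216
  Y**2*Z ↦ 1·1·36·1 = 36
  3*Y*Z**2 ↦ 3·1·6·1 = 18
  -3*Z**3 ↦ -3·1·1·1 = -3
Sum: F(0, 6, 1) = (0) + (0) + (0) + (0) + (0) + (216) + (36) + (18) + (-3) = 267.
Reducing mod 7: 267 ≡ 1 (mod 7).
Since F(a, b, c) ≡ 1 ≠ 0 (mod 7), P does NOT lie on the curve.


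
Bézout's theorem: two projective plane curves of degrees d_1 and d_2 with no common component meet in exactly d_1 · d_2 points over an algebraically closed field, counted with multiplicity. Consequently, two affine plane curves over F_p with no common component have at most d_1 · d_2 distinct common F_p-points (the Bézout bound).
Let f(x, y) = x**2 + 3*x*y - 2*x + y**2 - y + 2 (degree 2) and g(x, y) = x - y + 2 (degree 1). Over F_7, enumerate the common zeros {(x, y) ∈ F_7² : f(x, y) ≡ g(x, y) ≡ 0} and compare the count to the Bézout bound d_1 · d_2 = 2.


Common zeros: {(3, 5), (4, 6)}; count = 2; Bézout bound = 2.

deg(f) = 2, deg(g) = 1, so Bézout bound = 2.
Scan x ∈ F_7. For each x, list the y ∈ F_7 with f(x, y) ≡ 0 and those with g(x, y) ≡ 0 (mod 7); the common zeros in that column are the intersection.
  x = 0: f ≡ 0 at y ∈ {4}; g ≡ 0 at y ∈ {2}; common: ∅.
  x = 1: f ≡ 0 at y ∈ {6}; g ≡ 0 at y ∈ {3}; common: ∅.
  x = 2: f ≡ 0 at y ∈ ∅; g ≡ 0 at y ∈ {4}; common: ∅.
  x = 3: f ≡ 0 at y ∈ {1, 5}; g ≡ 0 at y ∈ {5}; common: {5}.
  x = 4: f ≡ 0 at y ∈ {4, 6}; g ≡ 0 at y ∈ {6}; common: {6}.
  x = 5: f ≡ 0 at y ∈ {2, 5}; g ≡ 0 at y ∈ {0}; common: ∅.
  x = 6: f ≡ 0 at y ∈ ∅; g ≡ 0 at y ∈ {1}; common: ∅.
Collecting: common zeros = {(3, 5), (4, 6)}, so the count is 2.
Comparison with the Bézout bound: 2 ≤ 2 = deg(f)·deg(g), as expected for curves with no common component (the bound is attained).


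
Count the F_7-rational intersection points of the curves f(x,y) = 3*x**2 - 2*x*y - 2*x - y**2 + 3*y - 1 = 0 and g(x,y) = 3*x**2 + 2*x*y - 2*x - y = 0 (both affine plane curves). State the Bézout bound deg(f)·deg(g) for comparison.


Common zeros: {(5, 6)}; count = 1; Bézout bound = 4.

deg(f) = 2, deg(g) = 2, so Bézout bound = 4.
Scan x ∈ F_7. For each x, list the y ∈ F_7 with f(x, y) ≡ 0 and those with g(x, y) ≡ 0 (mod 7); the common zeros in that column are the intersection.
  x = 0: f ≡ 0 at y ∈ ∅; g ≡ 0 at y ∈ {0}; common: ∅.
  x = 1: f ≡ 0 at y ∈ {0, 1}; g ≡ 0 at y ∈ {6}; common: ∅.
  x = 2: f ≡ 0 at y ∈ {0, 6}; g ≡ 0 at y ∈ {2}; common: ∅.
  x = 3: f ≡ 0 at y ∈ ∅; g ≡ 0 at y ∈ {0}; common: ∅.
  x = 4: f ≡ 0 at y ∈ ∅; g ≡ 0 at y ∈ ∅; common: ∅.
  x = 5: f ≡ 0 at y ∈ {1, 6}; g ≡ 0 at y ∈ {6}; common: {6}.
  x = 6: f ≡ 0 at y ∈ ∅; g ≡ 0 at y ∈ {4}; common: ∅.
Collecting: common zeros = {(5, 6)}, so the count is 1.
Comparison with the Bézout bound: 1 ≤ 4 = deg(f)·deg(g), as expected for curves with no common component (the affine F_7-count falls short of the bound because intersections may lie at infinity, over extension fields, or carry multiplicity).


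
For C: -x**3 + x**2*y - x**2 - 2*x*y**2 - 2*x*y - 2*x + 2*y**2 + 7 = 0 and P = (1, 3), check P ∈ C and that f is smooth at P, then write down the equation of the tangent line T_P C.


Tangent line at P: -25*x - y + 28 = 0.

Step 1: f(1, 3) = 0, so P lies on C.
Step 2: partial derivatives
  f_x(x, y) = -3*x**2 + 2*x*y - 2*x - 2*y**2 - 2*y - 2, f_y(x, y) = x**2 - 4*x*y - 2*x + 4*y.
  f_x(P) = -25, f_y(P) = -1 (gradient nonzero, so P is smooth).
Step 3: tangent line at P: -25·(x − 1) + -1·(y − 3) = 0.
Expanding: -25*x - y + 28 = 0.


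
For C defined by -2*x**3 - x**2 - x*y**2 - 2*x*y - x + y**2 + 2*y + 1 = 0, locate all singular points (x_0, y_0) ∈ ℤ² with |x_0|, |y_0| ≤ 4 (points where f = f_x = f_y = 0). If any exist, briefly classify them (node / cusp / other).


Singular points: {(0, -1)}; classification: node.

Compute partial derivatives:
  f_x = -6*x**2 - 2*x - y**2 - 2*y - 1.
  f_y = -2*x*y - 2*x + 2*y + 2.
Scan x_0 ∈ {−4, ..., 4}. For each x_0, f_y(x_0, y) is a polynomial in y; find its integer roots y ∈ {−4, ..., 4}, then test f_x and f at those candidates.
  x = -4: f_y(-4, y) = 10*y + 10; vanishes at y ∈ {-1}. (-4, -1): f_x = -88 ≠ 0.
  x = -3: f_y(-3, y) = 8*y + 8; vanishes at y ∈ {-1}. (-3, -1): f_x = -48 ≠ 0.
  x = -2: f_y(-2, y) = 6*y + 6; vanishes at y ∈ {-1}. (-2, -1): f_x = -20 ≠ 0.
  x = -1: f_y(-1, y) = 4*y + 4; vanishes at y ∈ {-1}. (-1, -1): f_x = -4 ≠ 0.
  x = 0: f_y(0, y) = 2*y + 2; vanishes at y ∈ {-1}. (0, -1): f_x = 0, f = 0 — SINGULAR.
  x = 1: f_y(1, y) = 0; vanishes at y ∈ {-4, -3, -2, -1, 0, 1, 2, 3, 4}. (1, -4): f_x = -17 ≠ 0; (1, -3): f_x = -12 ≠ 0; (1, -2): f_x = -9 ≠ 0; (1, -1): f_x = -8 ≠ 0; (1, 0): f_x = -9 ≠ 0; (1, 1): f_x = -12 ≠ 0; (1, 2): f_x = -17 ≠ 0; (1, 3): f_x = -24 ≠ 0; (1, 4): f_x = -33 ≠ 0.
  x = 2: f_y(2, y) = -2*y - 2; vanishes at y ∈ {-1}. (2, -1): f_x = -28 ≠ 0.
  x = 3: f_y(3, y) = -4*y - 4; vanishes at y ∈ {-1}. (3, -1): f_x = -60 ≠ 0.
  x = 4: f_y(4, y) = -6*y - 6; vanishes at y ∈ {-1}. (4, -1): f_x = -104 ≠ 0.
Only singular point on the grid: (0, -1).
Classify: substitute x = 0 + u, y = -1 + v and expand: f = -2*u**3 - u**2 - u*v**2 + v**2.
No constant or linear terms (consistent with a singular point). Quadratic part: -u**2 + v**2. Cubic part: -2*u**3 - u*v**2.
The quadratic part v**2 - u**2 = (v − u)(v + u) splits into two distinct linear factors, so there are two distinct tangent lines y − -1 = ±(x − 0) — this is a node (ordinary double point).
Classification: node.
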